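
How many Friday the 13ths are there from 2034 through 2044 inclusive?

Friday-the-13ths by year:
2034: Jan, Oct
2035: Apr, Jul
2036: Jun
2037: Feb, Mar, Nov
2038: Aug
2039: May
2040: Jan, Apr, Jul
2041: Sep, Dec
2042: Jun
2043: Feb, Mar, Nov
2044: May

20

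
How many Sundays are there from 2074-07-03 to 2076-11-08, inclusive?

123 Sundays

2074-07-03 is a Tuesday.
From 2074-07-03 to 2076-11-08 is 860 days inclusive.
860 = 7 × 122 + 6, so there are 122 full weeks plus 6 extra days.
Each full week contributes one Sunday: 122 so far.
The 6 extra days are Tuesday, Wednesday, Thursday, Friday, Saturday, Sunday — 1 of them qualifies.
Total: 122 + 1 = 123.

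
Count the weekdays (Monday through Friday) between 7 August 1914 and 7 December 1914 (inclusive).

7 August 1914 is a Friday.
From 7 August 1914 to 7 December 1914 is 123 days inclusive.
123 = 7 × 17 + 4, so there are 17 full weeks plus 4 extra days.
Each full week contributes 5 weekdays (Mon–Fri): 17 × 5 = 85.
The 4 extra days are Fri, Sat, Sun, Mon — 2 of them qualify.
Total: 85 + 2 = 87.

87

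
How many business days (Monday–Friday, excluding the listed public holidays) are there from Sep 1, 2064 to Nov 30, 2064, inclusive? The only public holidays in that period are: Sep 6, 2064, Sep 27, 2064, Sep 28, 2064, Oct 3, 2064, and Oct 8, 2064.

63

Sep 1, 2064 is a Monday.
That's 91 days from start to end, counting both.
91 = 7 × 13, so the span is exactly 13 full weeks.
Each full week contributes 5 weekdays (Mon–Fri): 13 × 5 = 65.
Holidays: Sep 6, 2064 (Sat); Sep 27, 2064 (Sat); Sep 28, 2064 (Sun); Oct 3, 2064 (Fri); Oct 8, 2064 (Wed).
2 of the 5 holidays fall on weekdays; the rest are weekends and were already excluded.
Business days: 65 − 2 = 63.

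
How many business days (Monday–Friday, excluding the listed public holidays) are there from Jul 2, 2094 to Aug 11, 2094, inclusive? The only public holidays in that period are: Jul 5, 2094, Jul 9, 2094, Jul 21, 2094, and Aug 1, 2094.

26

Jul 2, 2094 is a Friday.
From Jul 2, 2094 to Aug 11, 2094 is 41 days inclusive.
41 = 7 × 5 + 6, so there are 5 full weeks plus 6 extra days.
Each full week contributes 5 weekdays (Mon–Fri): 5 × 5 = 25.
The 6 extra days are Friday, Saturday, Sunday, Monday, Tuesday, Wednesday — 4 of them qualify.
Total: 25 + 4 = 29.
Holidays: Jul 5, 2094 (Mon); Jul 9, 2094 (Fri); Jul 21, 2094 (Wed); Aug 1, 2094 (Sun).
3 of the 4 holidays fall on weekdays; the rest are weekends and were already excluded.
Business days: 29 − 3 = 26.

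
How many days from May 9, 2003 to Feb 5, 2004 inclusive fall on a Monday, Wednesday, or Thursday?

May 9, 2003 is a Friday.
From May 9, 2003 to Feb 5, 2004 is 273 days inclusive.
273 = 7 × 39, so the span is exactly 39 full weeks.
Each full week contributes 3 days from the set (Mon, Wed, Thu): 39 × 3 = 117.
Total: 117.

117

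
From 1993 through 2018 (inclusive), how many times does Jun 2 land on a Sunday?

Day of week of June 2 in each year:
1993: Wed, 1994: Thu, 1995: Fri, 1996: Sun ✓, 1997: Mon, 1998: Tue, 1999: Wed, 2000: Fri, 2001: Sat, 2002: Sun ✓, 2003: Mon, 2004: Wed, 2005: Thu, 2006: Fri, 2007: Sat, 2008: Mon, 2009: Tue, 2010: Wed, 2011: Thu, 2012: Sat, 2013: Sun ✓, 2014: Mon, 2015: Tue, 2016: Thu, 2017: Fri, 2018: Sat
Sundays: 1996, 2002, 2013.

3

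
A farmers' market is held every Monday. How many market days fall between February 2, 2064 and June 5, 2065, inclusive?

70

February 2, 2064 is a Saturday.
That's 490 days from start to end, counting both.
490 = 7 × 70, so the span is exactly 70 full weeks.
Each full week contributes one Monday: 70 so far.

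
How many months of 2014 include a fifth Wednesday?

5

A month has five Wednesdays exactly when Wednesday falls within its first (length − 28) days.
Jan: 31 days, starts Wed → 5 of Wed, Thu, Fri ✓
Feb: 28 days, starts Sat → 5 of (none)
Mar: 31 days, starts Sat → 5 of Sat, Sun, Mon
Apr: 30 days, starts Tue → 5 of Tue, Wed ✓
May: 31 days, starts Thu → 5 of Thu, Fri, Sat
Jun: 30 days, starts Sun → 5 of Sun, Mon
Jul: 31 days, starts Tue → 5 of Tue, Wed, Thu ✓
Aug: 31 days, starts Fri → 5 of Fri, Sat, Sun
Sep: 30 days, starts Mon → 5 of Mon, Tue
Oct: 31 days, starts Wed → 5 of Wed, Thu, Fri ✓
Nov: 30 days, starts Sat → 5 of Sat, Sun
Dec: 31 days, starts Mon → 5 of Mon, Tue, Wed ✓
Months with five Wednesdays: Jan, Apr, Jul, Oct, Dec.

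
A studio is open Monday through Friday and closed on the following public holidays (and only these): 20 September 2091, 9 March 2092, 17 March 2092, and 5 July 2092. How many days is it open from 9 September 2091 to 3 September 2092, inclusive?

9 September 2091 is a Sunday.
The range spans 361 days (inclusive of both endpoints).
361 = 7 × 51 + 4, so there are 51 full weeks plus 4 extra days.
Each full week contributes 5 weekdays (Mon–Fri): 51 × 5 = 255.
The 4 extra days are Sunday, Monday, Tuesday, Wednesday — 3 of them qualify.
Total: 255 + 3 = 258.
Holidays: 20 September 2091 (Thu); 9 March 2092 (Sun); 17 March 2092 (Mon); 5 July 2092 (Sat).
2 of the 4 holidays fall on weekdays; the rest are weekends and were already excluded.
Business days: 258 − 2 = 256.

256 business days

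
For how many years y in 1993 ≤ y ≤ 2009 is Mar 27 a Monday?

Day of week of March 27 in each year:
1993: Sat, 1994: Sun, 1995: Mon ✓, 1996: Wed, 1997: Thu, 1998: Fri, 1999: Sat, 2000: Mon ✓, 2001: Tue, 2002: Wed, 2003: Thu, 2004: Sat, 2005: Sun, 2006: Mon ✓, 2007: Tue, 2008: Thu, 2009: Fri
Mondays: 1995, 2000, 2006.

3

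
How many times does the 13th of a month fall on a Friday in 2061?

The 13th falls on a Friday when the month's 13th has weekday Fri.
Jan 13 is Thu; Feb 13 is Sun; Mar 13 is Sun; Apr 13 is Wed; May 13 is Fri ✓; Jun 13 is Mon; Jul 13 is Wed; Aug 13 is Sat; Sep 13 is Tue; Oct 13 is Thu; Nov 13 is Sun; Dec 13 is Tue.
Friday the 13ths: May.

1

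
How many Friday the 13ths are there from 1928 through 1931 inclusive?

9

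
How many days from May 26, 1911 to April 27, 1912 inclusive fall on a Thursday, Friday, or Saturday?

146

May 26, 1911 is a Friday.
From May 26, 1911 to April 27, 1912 is 338 days inclusive.
338 = 7 × 48 + 2, so there are 48 full weeks plus 2 extra days.
Each full week contributes 3 days from the set (Thu, Fri, Sat): 48 × 3 = 144.
The 2 extra days are Fri, Sat — 2 of them qualify.
Total: 144 + 2 = 146.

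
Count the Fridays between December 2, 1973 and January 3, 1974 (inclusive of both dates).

4

December 2, 1973 is a Sunday.
From December 2, 1973 to January 3, 1974 is 33 days inclusive.
33 = 7 × 4 + 5, so there are 4 full weeks plus 5 extra days.
Each full week contributes one Friday: 4 so far.
The 5 extra days are Sun, Mon, Tue, Wed, Thu — none qualify.
Total: 4 + 0 = 4.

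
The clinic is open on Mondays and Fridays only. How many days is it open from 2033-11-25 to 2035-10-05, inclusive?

195

2033-11-25 is a Friday.
The range spans 680 days (inclusive of both endpoints).
680 = 7 × 97 + 1, so there are 97 full weeks plus 1 extra day.
Each full week contributes 2 days from the set (Mon, Fri): 97 × 2 = 194.
The 1 extra day is Fri — 1 of them qualifies.
Total: 194 + 1 = 195.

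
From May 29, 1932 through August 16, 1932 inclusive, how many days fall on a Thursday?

11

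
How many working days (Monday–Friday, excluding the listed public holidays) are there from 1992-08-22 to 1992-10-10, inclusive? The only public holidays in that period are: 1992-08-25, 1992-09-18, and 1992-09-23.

1992-08-22 is a Saturday.
That's 50 days from start to end, counting both.
50 = 7 × 7 + 1, so there are 7 full weeks plus 1 extra day.
Each full week contributes 5 weekdays (Mon–Fri): 7 × 5 = 35.
The 1 extra day is Saturday — none qualify.
Total: 35 + 0 = 35.
Holidays: 1992-08-25 (Tue); 1992-09-18 (Fri); 1992-09-23 (Wed).
All 3 holidays fall on weekdays, so subtract 3.
Business days: 35 − 3 = 32.

32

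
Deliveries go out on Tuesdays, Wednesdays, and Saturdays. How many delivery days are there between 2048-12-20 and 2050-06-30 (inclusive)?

239

2048-12-20 is a Sunday.
The range spans 558 days (inclusive of both endpoints).
558 = 7 × 79 + 5, so there are 79 full weeks plus 5 extra days.
Each full week contributes 3 days from the set (Tue, Wed, Sat): 79 × 3 = 237.
The 5 extra days are Sun, Mon, Tue, Wed, Thu — 2 of them qualify.
Total: 237 + 2 = 239.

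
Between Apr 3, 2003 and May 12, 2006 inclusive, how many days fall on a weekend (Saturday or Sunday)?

324

Apr 3, 2003 is a Thursday.
The range spans 1136 days (inclusive of both endpoints).
1136 = 7 × 162 + 2, so there are 162 full weeks plus 2 extra days.
Each full week contributes 2 weekend days (Sat, Sun): 162 × 2 = 324.
The 2 extra days are Thursday, Friday — none qualify.
Total: 324 + 0 = 324.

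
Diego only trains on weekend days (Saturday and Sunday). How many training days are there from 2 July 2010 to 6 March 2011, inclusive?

72

2 July 2010 is a Friday.
The range spans 248 days (inclusive of both endpoints).
248 = 7 × 35 + 3, so there are 35 full weeks plus 3 extra days.
Each full week contributes 2 weekend days (Sat, Sun): 35 × 2 = 70.
The 3 extra days are Friday, Saturday, Sunday — 2 of them qualify.
Total: 70 + 2 = 72.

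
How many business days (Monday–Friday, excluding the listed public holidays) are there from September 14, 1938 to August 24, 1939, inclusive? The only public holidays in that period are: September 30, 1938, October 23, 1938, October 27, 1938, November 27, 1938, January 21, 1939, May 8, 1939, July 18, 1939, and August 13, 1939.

September 14, 1938 is a Wednesday.
The range spans 345 days (inclusive of both endpoints).
345 = 7 × 49 + 2, so there are 49 full weeks plus 2 extra days.
Each full week contributes 5 weekdays (Mon–Fri): 49 × 5 = 245.
The 2 extra days are Wednesday, Thursday — 2 of them qualify.
Total: 245 + 2 = 247.
Holidays: September 30, 1938 (Fri); October 23, 1938 (Sun); October 27, 1938 (Thu); November 27, 1938 (Sun); January 21, 1939 (Sat); May 8, 1939 (Mon); July 18, 1939 (Tue); August 13, 1939 (Sun).
4 of the 8 holidays fall on weekdays; the rest are weekends and were already excluded.
Business days: 247 − 4 = 243.

243 business days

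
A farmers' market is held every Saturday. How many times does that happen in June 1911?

4

1 June 1911 is a Thursday.
The range spans 30 days (inclusive of both endpoints).
30 = 7 × 4 + 2, so there are 4 full weeks plus 2 extra days.
Each full week contributes one Saturday: 4 so far.
The 2 extra days are Thursday, Friday — none qualify.
Total: 4 + 0 = 4.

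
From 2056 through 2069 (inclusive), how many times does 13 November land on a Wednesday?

2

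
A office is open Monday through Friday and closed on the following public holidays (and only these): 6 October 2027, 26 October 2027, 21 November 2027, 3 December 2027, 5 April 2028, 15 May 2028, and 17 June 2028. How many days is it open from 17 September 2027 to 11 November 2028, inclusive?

296 business days

17 September 2027 is a Friday.
That's 422 days from start to end, counting both.
422 = 7 × 60 + 2, so there are 60 full weeks plus 2 extra days.
Each full week contributes 5 weekdays (Mon–Fri): 60 × 5 = 300.
The 2 extra days are Fri, Sat — 1 of them qualifies.
Total: 300 + 1 = 301.
Holidays: 6 October 2027 (Wed); 26 October 2027 (Tue); 21 November 2027 (Sun); 3 December 2027 (Fri); 5 April 2028 (Wed); 15 May 2028 (Mon); 17 June 2028 (Sat).
5 of the 7 holidays fall on weekdays; the rest are weekends and were already excluded.
Business days: 301 − 5 = 296.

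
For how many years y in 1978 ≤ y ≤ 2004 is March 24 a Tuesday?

Day of week of March 24 in each year:
1978: Fri, 1979: Sat, 1980: Mon, 1981: Tue ✓, 1982: Wed, 1983: Thu, 1984: Sat, 1985: Sun, 1986: Mon, 1987: Tue ✓, 1988: Thu, 1989: Fri, 1990: Sat, 1991: Sun, 1992: Tue ✓, 1993: Wed, 1994: Thu, 1995: Fri, 1996: Sun, 1997: Mon, 1998: Tue ✓, 1999: Wed, 2000: Fri, 2001: Sat, 2002: Sun, 2003: Mon, 2004: Wed
Tuesdays: 1981, 1987, 1992, 1998.

4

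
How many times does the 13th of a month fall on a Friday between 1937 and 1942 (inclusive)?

Friday-the-13ths by year:
1937: Aug
1938: May
1939: Jan, Oct
1940: Sep, Dec
1941: Jun
1942: Feb, Mar, Nov

10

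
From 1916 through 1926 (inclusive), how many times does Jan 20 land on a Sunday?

Day of week of January 20 in each year:
1916: Thu, 1917: Sat, 1918: Sun ✓, 1919: Mon, 1920: Tue, 1921: Thu, 1922: Fri, 1923: Sat, 1924: Sun ✓, 1925: Tue, 1926: Wed
Sundays: 1918, 1924.

2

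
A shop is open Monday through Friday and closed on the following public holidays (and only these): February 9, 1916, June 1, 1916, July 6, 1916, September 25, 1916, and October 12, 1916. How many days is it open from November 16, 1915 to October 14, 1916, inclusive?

November 16, 1915 is a Tuesday.
From November 16, 1915 to October 14, 1916 is 334 days inclusive.
334 = 7 × 47 + 5, so there are 47 full weeks plus 5 extra days.
Each full week contributes 5 weekdays (Mon–Fri): 47 × 5 = 235.
The 5 extra days are Tue, Wed, Thu, Fri, Sat — 4 of them qualify.
Total: 235 + 4 = 239.
Holidays: February 9, 1916 (Wed); June 1, 1916 (Thu); July 6, 1916 (Thu); September 25, 1916 (Mon); October 12, 1916 (Thu).
All 5 holidays fall on weekdays, so subtract 5.
Business days: 239 − 5 = 234.

234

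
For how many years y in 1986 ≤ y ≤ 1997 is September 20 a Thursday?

Day of week of September 20 in each year:
1986: Sat, 1987: Sun, 1988: Tue, 1989: Wed, 1990: Thu ✓, 1991: Fri, 1992: Sun, 1993: Mon, 1994: Tue, 1995: Wed, 1996: Fri, 1997: Sat
Thursdays: 1990.

1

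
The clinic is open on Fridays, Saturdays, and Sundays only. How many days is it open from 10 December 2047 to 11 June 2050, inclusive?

392

10 December 2047 is a Tuesday.
From 10 December 2047 to 11 June 2050 is 915 days inclusive.
915 = 7 × 130 + 5, so there are 130 full weeks plus 5 extra days.
Each full week contributes 3 days from the set (Fri, Sat, Sun): 130 × 3 = 390.
The 5 extra days are Tuesday, Wednesday, Thursday, Friday, Saturday — 2 of them qualify.
Total: 390 + 2 = 392.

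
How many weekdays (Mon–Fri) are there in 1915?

261 weekdays

1915-01-01 is a Friday.
That's 365 days from start to end, counting both.
365 = 7 × 52 + 1, so there are 52 full weeks plus 1 extra day.
Each full week contributes 5 weekdays (Mon–Fri): 52 × 5 = 260.
The 1 extra day is Fri — 1 of them qualifies.
Total: 260 + 1 = 261.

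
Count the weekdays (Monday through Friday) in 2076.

262 weekdays

2076-01-01 is a Wednesday.
From 2076-01-01 to 2076-12-31 is 366 days inclusive.
366 = 7 × 52 + 2, so there are 52 full weeks plus 2 extra days.
Each full week contributes 5 weekdays (Mon–Fri): 52 × 5 = 260.
The 2 extra days are Wednesday, Thursday — 2 of them qualify.
Total: 260 + 2 = 262.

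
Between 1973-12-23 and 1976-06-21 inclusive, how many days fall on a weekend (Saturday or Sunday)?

261

1973-12-23 is a Sunday.
The range spans 912 days (inclusive of both endpoints).
912 = 7 × 130 + 2, so there are 130 full weeks plus 2 extra days.
Each full week contributes 2 weekend days (Sat, Sun): 130 × 2 = 260.
The 2 extra days are Sunday, Monday — 1 of them qualifies.
Total: 260 + 1 = 261.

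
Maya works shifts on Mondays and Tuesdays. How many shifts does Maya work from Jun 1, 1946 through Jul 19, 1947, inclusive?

Jun 1, 1946 is a Saturday.
The range spans 414 days (inclusive of both endpoints).
414 = 7 × 59 + 1, so there are 59 full weeks plus 1 extra day.
Each full week contributes 2 days from the set (Mon, Tue): 59 × 2 = 118.
The 1 extra day is Saturday — none qualify.
Total: 118 + 0 = 118.

118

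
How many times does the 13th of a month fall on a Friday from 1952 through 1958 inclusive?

Friday-the-13ths by year:
1952: Jun
1953: Feb, Mar, Nov
1954: Aug
1955: May
1956: Jan, Apr, Jul
1957: Sep, Dec
1958: Jun

12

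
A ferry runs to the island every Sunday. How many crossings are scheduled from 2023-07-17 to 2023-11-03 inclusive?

15

2023-07-17 is a Monday.
From 2023-07-17 to 2023-11-03 is 110 days inclusive.
110 = 7 × 15 + 5, so there are 15 full weeks plus 5 extra days.
Each full week contributes one Sunday: 15 so far.
The 5 extra days are Monday, Tuesday, Wednesday, Thursday, Friday — none qualify.
Total: 15 + 0 = 15.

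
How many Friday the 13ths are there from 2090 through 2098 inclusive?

Friday-the-13ths by year:
2090: Jan, Oct
2091: Apr, Jul
2092: Jun
2093: Feb, Mar, Nov
2094: Aug
2095: May
2096: Jan, Apr, Jul
2097: Sep, Dec
2098: Jun

16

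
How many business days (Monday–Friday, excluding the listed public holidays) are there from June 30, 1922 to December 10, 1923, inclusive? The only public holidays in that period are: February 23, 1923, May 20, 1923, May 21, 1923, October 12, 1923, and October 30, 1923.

June 30, 1922 is a Friday.
That's 529 days from start to end, counting both.
529 = 7 × 75 + 4, so there are 75 full weeks plus 4 extra days.
Each full week contributes 5 weekdays (Mon–Fri): 75 × 5 = 375.
The 4 extra days are Fri, Sat, Sun, Mon — 2 of them qualify.
Total: 375 + 2 = 377.
Holidays: February 23, 1923 (Fri); May 20, 1923 (Sun); May 21, 1923 (Mon); October 12, 1923 (Fri); October 30, 1923 (Tue).
4 of the 5 holidays fall on weekdays; the rest are weekends and were already excluded.
Business days: 377 − 4 = 373.

373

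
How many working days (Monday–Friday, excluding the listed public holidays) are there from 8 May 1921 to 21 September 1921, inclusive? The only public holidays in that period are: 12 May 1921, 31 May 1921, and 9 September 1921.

95

8 May 1921 is a Sunday.
The range spans 137 days (inclusive of both endpoints).
137 = 7 × 19 + 4, so there are 19 full weeks plus 4 extra days.
Each full week contributes 5 weekdays (Mon–Fri): 19 × 5 = 95.
The 4 extra days are Sunday, Monday, Tuesday, Wednesday — 3 of them qualify.
Total: 95 + 3 = 98.
Holidays: 12 May 1921 (Thu); 31 May 1921 (Tue); 9 September 1921 (Fri).
All 3 holidays fall on weekdays, so subtract 3.
Business days: 98 − 3 = 95.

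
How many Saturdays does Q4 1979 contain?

1 October 1979 is a Monday.
That's 92 days from start to end, counting both.
92 = 7 × 13 + 1, so there are 13 full weeks plus 1 extra day.
Each full week contributes one Saturday: 13 so far.
The 1 extra day is Monday — none qualify.
Total: 13 + 0 = 13.

13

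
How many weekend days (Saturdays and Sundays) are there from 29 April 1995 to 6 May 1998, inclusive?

316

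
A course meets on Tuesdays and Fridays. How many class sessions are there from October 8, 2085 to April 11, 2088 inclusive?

262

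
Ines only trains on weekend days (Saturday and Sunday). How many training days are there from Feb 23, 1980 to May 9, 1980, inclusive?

22

Feb 23, 1980 is a Saturday.
The range spans 77 days (inclusive of both endpoints).
77 = 7 × 11, so the span is exactly 11 full weeks.
Each full week contributes 2 weekend days (Sat, Sun): 11 × 2 = 22.
Total: 22.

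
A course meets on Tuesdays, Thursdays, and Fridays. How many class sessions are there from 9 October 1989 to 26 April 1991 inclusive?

9 October 1989 is a Monday.
The range spans 565 days (inclusive of both endpoints).
565 = 7 × 80 + 5, so there are 80 full weeks plus 5 extra days.
Each full week contributes 3 days from the set (Tue, Thu, Fri): 80 × 3 = 240.
The 5 extra days are Monday, Tuesday, Wednesday, Thursday, Friday — 3 of them qualify.
Total: 240 + 3 = 243.

243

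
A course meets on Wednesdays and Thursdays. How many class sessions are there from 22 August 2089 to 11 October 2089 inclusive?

14

22 August 2089 is a Monday.
From 22 August 2089 to 11 October 2089 is 51 days inclusive.
51 = 7 × 7 + 2, so there are 7 full weeks plus 2 extra days.
Each full week contributes 2 days from the set (Wed, Thu): 7 × 2 = 14.
The 2 extra days are Mon, Tue — none qualify.
Total: 14 + 0 = 14.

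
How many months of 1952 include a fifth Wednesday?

5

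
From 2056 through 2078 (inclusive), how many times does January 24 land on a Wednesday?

Day of week of January 24 in each year:
2056: Mon, 2057: Wed ✓, 2058: Thu, 2059: Fri, 2060: Sat, 2061: Mon, 2062: Tue, 2063: Wed ✓, 2064: Thu, 2065: Sat, 2066: Sun, 2067: Mon, 2068: Tue, 2069: Thu, 2070: Fri, 2071: Sat, 2072: Sun, 2073: Tue, 2074: Wed ✓, 2075: Thu, 2076: Fri, 2077: Sun, 2078: Mon
Wednesdays: 2057, 2063, 2074.

3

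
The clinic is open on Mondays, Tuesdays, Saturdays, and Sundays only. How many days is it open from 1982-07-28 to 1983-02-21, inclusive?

1982-07-28 is a Wednesday.
The range spans 209 days (inclusive of both endpoints).
209 = 7 × 29 + 6, so there are 29 full weeks plus 6 extra days.
Each full week contributes 4 days from the set (Mon, Tue, Sat, Sun): 29 × 4 = 116.
The 6 extra days are Wednesday, Thursday, Friday, Saturday, Sunday, Monday — 3 of them qualify.
Total: 116 + 3 = 119.

119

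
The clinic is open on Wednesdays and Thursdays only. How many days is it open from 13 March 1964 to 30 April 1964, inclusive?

13 March 1964 is a Friday.
The range spans 49 days (inclusive of both endpoints).
49 = 7 × 7, so the span is exactly 7 full weeks.
Each full week contributes 2 days from the set (Wed, Thu): 7 × 2 = 14.

14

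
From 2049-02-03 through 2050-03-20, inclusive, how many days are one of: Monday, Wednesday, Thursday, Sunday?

2049-02-03 is a Wednesday.
From 2049-02-03 to 2050-03-20 is 411 days inclusive.
411 = 7 × 58 + 5, so there are 58 full weeks plus 5 extra days.
Each full week contributes 4 days from the set (Mon, Wed, Thu, Sun): 58 × 4 = 232.
The 5 extra days are Wednesday, Thursday, Friday, Saturday, Sunday — 3 of them qualify.
Total: 232 + 3 = 235.

235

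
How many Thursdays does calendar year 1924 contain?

52

1 January 1924 is a Tuesday.
The range spans 366 days (inclusive of both endpoints).
366 = 7 × 52 + 2, so there are 52 full weeks plus 2 extra days.
Each full week contributes one Thursday: 52 so far.
The 2 extra days are Tuesday, Wednesday — none qualify.
Total: 52 + 0 = 52.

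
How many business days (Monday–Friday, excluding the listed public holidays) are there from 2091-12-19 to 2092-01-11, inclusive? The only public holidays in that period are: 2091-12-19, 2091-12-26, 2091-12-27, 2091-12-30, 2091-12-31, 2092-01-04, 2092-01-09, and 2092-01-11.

2091-12-19 is a Wednesday.
The range spans 24 days (inclusive of both endpoints).
24 = 7 × 3 + 3, so there are 3 full weeks plus 3 extra days.
Each full week contributes 5 weekdays (Mon–Fri): 3 × 5 = 15.
The 3 extra days are Wed, Thu, Fri — 3 of them qualify.
Total: 15 + 3 = 18.
Holidays: 2091-12-19 (Wed); 2091-12-26 (Wed); 2091-12-27 (Thu); 2091-12-30 (Sun); 2091-12-31 (Mon); 2092-01-04 (Fri); 2092-01-09 (Wed); 2092-01-11 (Fri).
7 of the 8 holidays fall on weekdays; the rest are weekends and were already excluded.
Business days: 18 − 7 = 11.

11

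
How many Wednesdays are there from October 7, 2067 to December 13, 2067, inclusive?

9 Wednesdays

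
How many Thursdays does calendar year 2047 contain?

2047-01-01 is a Tuesday.
The range spans 365 days (inclusive of both endpoints).
365 = 7 × 52 + 1, so there are 52 full weeks plus 1 extra day.
Each full week contributes one Thursday: 52 so far.
The 1 extra day is Tue — none qualify.
Total: 52 + 0 = 52.

52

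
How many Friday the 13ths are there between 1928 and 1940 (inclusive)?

Friday-the-13ths by year:
1928: Jan, Apr, Jul
1929: Sep, Dec
1930: Jun
1931: Feb, Mar, Nov
1932: May
1933: Jan, Oct
1934: Apr, Jul
1935: Sep, Dec
1936: Mar, Nov
1937: Aug
1938: May
1939: Jan, Oct
1940: Sep, Dec

24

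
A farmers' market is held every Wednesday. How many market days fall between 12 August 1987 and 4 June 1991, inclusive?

12 August 1987 is a Wednesday.
That's 1393 days from start to end, counting both.
1393 = 7 × 199, so the span is exactly 199 full weeks.
Each full week contributes one Wednesday: 199 so far.

199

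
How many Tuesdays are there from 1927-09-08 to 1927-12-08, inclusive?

13 Tuesdays

1927-09-08 is a Thursday.
The range spans 92 days (inclusive of both endpoints).
92 = 7 × 13 + 1, so there are 13 full weeks plus 1 extra day.
Each full week contributes one Tuesday: 13 so far.
The 1 extra day is Thursday — none qualify.
Total: 13 + 0 = 13.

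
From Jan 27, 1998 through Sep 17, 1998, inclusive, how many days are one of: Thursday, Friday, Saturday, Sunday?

133

Jan 27, 1998 is a Tuesday.
That's 234 days from start to end, counting both.
234 = 7 × 33 + 3, so there are 33 full weeks plus 3 extra days.
Each full week contributes 4 days from the set (Thu, Fri, Sat, Sun): 33 × 4 = 132.
The 3 extra days are Tuesday, Wednesday, Thursday — 1 of them qualifies.
Total: 132 + 1 = 133.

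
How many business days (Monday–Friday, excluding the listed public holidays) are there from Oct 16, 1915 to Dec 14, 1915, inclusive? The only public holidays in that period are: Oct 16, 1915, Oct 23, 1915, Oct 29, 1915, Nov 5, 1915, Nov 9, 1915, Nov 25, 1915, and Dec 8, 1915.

Oct 16, 1915 is a Saturday.
That's 60 days from start to end, counting both.
60 = 7 × 8 + 4, so there are 8 full weeks plus 4 extra days.
Each full week contributes 5 weekdays (Mon–Fri): 8 × 5 = 40.
The 4 extra days are Saturday, Sunday, Monday, Tuesday — 2 of them qualify.
Total: 40 + 2 = 42.
Holidays: Oct 16, 1915 (Sat); Oct 23, 1915 (Sat); Oct 29, 1915 (Fri); Nov 5, 1915 (Fri); Nov 9, 1915 (Tue); Nov 25, 1915 (Thu); Dec 8, 1915 (Wed).
5 of the 7 holidays fall on weekdays; the rest are weekends and were already excluded.
Business days: 42 − 5 = 37.

37 business days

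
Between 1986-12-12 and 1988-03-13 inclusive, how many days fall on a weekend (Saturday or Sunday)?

1986-12-12 is a Friday.
From 1986-12-12 to 1988-03-13 is 458 days inclusive.
458 = 7 × 65 + 3, so there are 65 full weeks plus 3 extra days.
Each full week contributes 2 weekend days (Sat, Sun): 65 × 2 = 130.
The 3 extra days are Friday, Saturday, Sunday — 2 of them qualify.
Total: 130 + 2 = 132.

132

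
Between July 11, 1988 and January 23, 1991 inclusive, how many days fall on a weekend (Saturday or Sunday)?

July 11, 1988 is a Monday.
From July 11, 1988 to January 23, 1991 is 927 days inclusive.
927 = 7 × 132 + 3, so there are 132 full weeks plus 3 extra days.
Each full week contributes 2 weekend days (Sat, Sun): 132 × 2 = 264.
The 3 extra days are Monday, Tuesday, Wednesday — none qualify.
Total: 264 + 0 = 264.

264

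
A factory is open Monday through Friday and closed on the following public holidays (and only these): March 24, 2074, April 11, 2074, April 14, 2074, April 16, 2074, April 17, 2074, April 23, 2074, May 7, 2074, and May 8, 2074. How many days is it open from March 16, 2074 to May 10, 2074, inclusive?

March 16, 2074 is a Friday.
From March 16, 2074 to May 10, 2074 is 56 days inclusive.
56 = 7 × 8, so the span is exactly 8 full weeks.
Each full week contributes 5 weekdays (Mon–Fri): 8 × 5 = 40.
Holidays: March 24, 2074 (Sat); April 11, 2074 (Wed); April 14, 2074 (Sat); April 16, 2074 (Mon); April 17, 2074 (Tue); April 23, 2074 (Mon); May 7, 2074 (Mon); May 8, 2074 (Tue).
6 of the 8 holidays fall on weekdays; the rest are weekends and were already excluded.
Business days: 40 − 6 = 34.

34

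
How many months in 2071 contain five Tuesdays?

A month has five Tuesdays exactly when Tuesday falls within its first (length − 28) days.
Jan: 31 days, starts Thu → 5 of Thu, Fri, Sat
Feb: 28 days, starts Sun → 5 of (none)
Mar: 31 days, starts Sun → 5 of Sun, Mon, Tue ✓
Apr: 30 days, starts Wed → 5 of Wed, Thu
May: 31 days, starts Fri → 5 of Fri, Sat, Sun
Jun: 30 days, starts Mon → 5 of Mon, Tue ✓
Jul: 31 days, starts Wed → 5 of Wed, Thu, Fri
Aug: 31 days, starts Sat → 5 of Sat, Sun, Mon
Sep: 30 days, starts Tue → 5 of Tue, Wed ✓
Oct: 31 days, starts Thu → 5 of Thu, Fri, Sat
Nov: 30 days, starts Sun → 5 of Sun, Mon
Dec: 31 days, starts Tue → 5 of Tue, Wed, Thu ✓
Months with five Tuesdays: Mar, Jun, Sep, Dec.

4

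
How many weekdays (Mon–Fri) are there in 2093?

261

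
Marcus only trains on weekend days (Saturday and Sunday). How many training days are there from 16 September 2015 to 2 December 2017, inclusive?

231

16 September 2015 is a Wednesday.
That's 809 days from start to end, counting both.
809 = 7 × 115 + 4, so there are 115 full weeks plus 4 extra days.
Each full week contributes 2 weekend days (Sat, Sun): 115 × 2 = 230.
The 4 extra days are Wednesday, Thursday, Friday, Saturday — 1 of them qualifies.
Total: 230 + 1 = 231.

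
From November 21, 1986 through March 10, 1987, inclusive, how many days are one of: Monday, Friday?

November 21, 1986 is a Friday.
That's 110 days from start to end, counting both.
110 = 7 × 15 + 5, so there are 15 full weeks plus 5 extra days.
Each full week contributes 2 days from the set (Mon, Fri): 15 × 2 = 30.
The 5 extra days are Fri, Sat, Sun, Mon, Tue — 2 of them qualify.
Total: 30 + 2 = 32.

32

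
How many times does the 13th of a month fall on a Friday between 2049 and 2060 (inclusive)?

Friday-the-13ths by year:
2049: Aug
2050: May
2051: Jan, Oct
2052: Sep, Dec
2053: Jun
2054: Feb, Mar, Nov
2055: Aug
2056: Oct
2057: Apr, Jul
2058: Sep, Dec
2059: Jun
2060: Feb, Aug

19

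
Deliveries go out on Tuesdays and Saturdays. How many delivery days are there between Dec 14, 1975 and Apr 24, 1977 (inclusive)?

Dec 14, 1975 is a Sunday.
That's 498 days from start to end, counting both.
498 = 7 × 71 + 1, so there are 71 full weeks plus 1 extra day.
Each full week contributes 2 days from the set (Tue, Sat): 71 × 2 = 142.
The 1 extra day is Sun — none qualify.
Total: 142 + 0 = 142.

142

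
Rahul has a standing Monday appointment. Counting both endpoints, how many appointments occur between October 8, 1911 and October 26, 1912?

55

October 8, 1911 is a Sunday.
From October 8, 1911 to October 26, 1912 is 385 days inclusive.
385 = 7 × 55, so the span is exactly 55 full weeks.
Each full week contributes one Monday: 55 so far.
Total: 55.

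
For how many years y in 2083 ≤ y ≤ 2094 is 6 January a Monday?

1

Day of week of January 6 in each year:
2083: Wed, 2084: Thu, 2085: Sat, 2086: Sun, 2087: Mon ✓, 2088: Tue, 2089: Thu, 2090: Fri, 2091: Sat, 2092: Sun, 2093: Tue, 2094: Wed
Mondays: 2087.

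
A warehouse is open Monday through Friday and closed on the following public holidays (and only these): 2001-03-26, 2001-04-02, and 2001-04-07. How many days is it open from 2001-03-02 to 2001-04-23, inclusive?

35 working days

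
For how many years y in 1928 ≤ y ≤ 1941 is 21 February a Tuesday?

3

Day of week of February 21 in each year:
1928: Tue ✓, 1929: Thu, 1930: Fri, 1931: Sat, 1932: Sun, 1933: Tue ✓, 1934: Wed, 1935: Thu, 1936: Fri, 1937: Sun, 1938: Mon, 1939: Tue ✓, 1940: Wed, 1941: Fri
Tuesdays: 1928, 1933, 1939.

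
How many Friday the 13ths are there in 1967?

2

The 13th falls on a Friday when the month's 13th has weekday Fri.
Jan 13 is Fri ✓; Feb 13 is Mon; Mar 13 is Mon; Apr 13 is Thu; May 13 is Sat; Jun 13 is Tue; Jul 13 is Thu; Aug 13 is Sun; Sep 13 is Wed; Oct 13 is Fri ✓; Nov 13 is Mon; Dec 13 is Wed.
Friday the 13ths: Jan, Oct.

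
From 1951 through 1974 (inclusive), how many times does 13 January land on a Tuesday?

Day of week of January 13 in each year:
1951: Sat, 1952: Sun, 1953: Tue ✓, 1954: Wed, 1955: Thu, 1956: Fri, 1957: Sun, 1958: Mon, 1959: Tue ✓, 1960: Wed, 1961: Fri, 1962: Sat, 1963: Sun, 1964: Mon, 1965: Wed, 1966: Thu, 1967: Fri, 1968: Sat, 1969: Mon, 1970: Tue ✓, 1971: Wed, 1972: Thu, 1973: Sat, 1974: Sun
Tuesdays: 1953, 1959, 1970.

3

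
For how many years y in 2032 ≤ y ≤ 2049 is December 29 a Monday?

2

Day of week of December 29 in each year:
2032: Wed, 2033: Thu, 2034: Fri, 2035: Sat, 2036: Mon ✓, 2037: Tue, 2038: Wed, 2039: Thu, 2040: Sat, 2041: Sun, 2042: Mon ✓, 2043: Tue, 2044: Thu, 2045: Fri, 2046: Sat, 2047: Sun, 2048: Tue, 2049: Wed
Mondays: 2036, 2042.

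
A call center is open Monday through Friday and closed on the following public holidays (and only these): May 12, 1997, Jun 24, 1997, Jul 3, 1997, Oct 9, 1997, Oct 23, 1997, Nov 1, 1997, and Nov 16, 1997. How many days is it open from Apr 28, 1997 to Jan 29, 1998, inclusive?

Apr 28, 1997 is a Monday.
From Apr 28, 1997 to Jan 29, 1998 is 277 days inclusive.
277 = 7 × 39 + 4, so there are 39 full weeks plus 4 extra days.
Each full week contributes 5 weekdays (Mon–Fri): 39 × 5 = 195.
The 4 extra days are Monday, Tuesday, Wednesday, Thursday — 4 of them qualify.
Total: 195 + 4 = 199.
Holidays: May 12, 1997 (Mon); Jun 24, 1997 (Tue); Jul 3, 1997 (Thu); Oct 9, 1997 (Thu); Oct 23, 1997 (Thu); Nov 1, 1997 (Sat); Nov 16, 1997 (Sun).
5 of the 7 holidays fall on weekdays; the rest are weekends and were already excluded.
Business days: 199 − 5 = 194.

194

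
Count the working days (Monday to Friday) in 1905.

260

January 1, 1905 is a Sunday.
That's 365 days from start to end, counting both.
365 = 7 × 52 + 1, so there are 52 full weeks plus 1 extra day.
Each full week contributes 5 weekdays (Mon–Fri): 52 × 5 = 260.
The 1 extra day is Sunday — none qualify.
Total: 260 + 0 = 260.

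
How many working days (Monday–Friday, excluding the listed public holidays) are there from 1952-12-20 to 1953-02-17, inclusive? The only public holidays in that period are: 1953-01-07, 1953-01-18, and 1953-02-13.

40

1952-12-20 is a Saturday.
From 1952-12-20 to 1953-02-17 is 60 days inclusive.
60 = 7 × 8 + 4, so there are 8 full weeks plus 4 extra days.
Each full week contributes 5 weekdays (Mon–Fri): 8 × 5 = 40.
The 4 extra days are Saturday, Sunday, Monday, Tuesday — 2 of them qualify.
Total: 40 + 2 = 42.
Holidays: 1953-01-07 (Wed); 1953-01-18 (Sun); 1953-02-13 (Fri).
2 of the 3 holidays fall on weekdays; the rest are weekends and were already excluded.
Business days: 42 − 2 = 40.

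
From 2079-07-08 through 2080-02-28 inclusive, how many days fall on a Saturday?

34

2079-07-08 is a Saturday.
From 2079-07-08 to 2080-02-28 is 236 days inclusive.
236 = 7 × 33 + 5, so there are 33 full weeks plus 5 extra days.
Each full week contributes one Saturday: 33 so far.
The 5 extra days are Saturday, Sunday, Monday, Tuesday, Wednesday — 1 of them qualifies.
Total: 33 + 1 = 34.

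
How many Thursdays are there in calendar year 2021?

52

Jan 1, 2021 is a Friday.
That's 365 days from start to end, counting both.
365 = 7 × 52 + 1, so there are 52 full weeks plus 1 extra day.
Each full week contributes one Thursday: 52 so far.
The 1 extra day is Friday — none qualify.
Total: 52 + 0 = 52.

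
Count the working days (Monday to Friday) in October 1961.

22

1 October 1961 is a Sunday.
The range spans 31 days (inclusive of both endpoints).
31 = 7 × 4 + 3, so there are 4 full weeks plus 3 extra days.
Each full week contributes 5 weekdays (Mon–Fri): 4 × 5 = 20.
The 3 extra days are Sunday, Monday, Tuesday — 2 of them qualify.
Total: 20 + 2 = 22.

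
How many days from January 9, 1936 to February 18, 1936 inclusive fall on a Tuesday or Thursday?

12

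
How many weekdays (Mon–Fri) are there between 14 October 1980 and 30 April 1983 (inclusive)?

14 October 1980 is a Tuesday.
From 14 October 1980 to 30 April 1983 is 929 days inclusive.
929 = 7 × 132 + 5, so there are 132 full weeks plus 5 extra days.
Each full week contributes 5 weekdays (Mon–Fri): 132 × 5 = 660.
The 5 extra days are Tue, Wed, Thu, Fri, Sat — 4 of them qualify.
Total: 660 + 4 = 664.

664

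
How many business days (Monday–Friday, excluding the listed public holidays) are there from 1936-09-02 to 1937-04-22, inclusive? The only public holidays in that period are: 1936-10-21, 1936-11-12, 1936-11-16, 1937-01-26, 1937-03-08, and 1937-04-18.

162 business days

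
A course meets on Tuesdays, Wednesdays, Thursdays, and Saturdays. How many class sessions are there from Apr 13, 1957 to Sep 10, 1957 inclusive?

Apr 13, 1957 is a Saturday.
The range spans 151 days (inclusive of both endpoints).
151 = 7 × 21 + 4, so there are 21 full weeks plus 4 extra days.
Each full week contributes 4 days from the set (Tue, Wed, Thu, Sat): 21 × 4 = 84.
The 4 extra days are Sat, Sun, Mon, Tue — 2 of them qualify.
Total: 84 + 2 = 86.

86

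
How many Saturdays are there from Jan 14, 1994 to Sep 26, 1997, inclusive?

193 Saturdays

Jan 14, 1994 is a Friday.
From Jan 14, 1994 to Sep 26, 1997 is 1352 days inclusive.
1352 = 7 × 193 + 1, so there are 193 full weeks plus 1 extra day.
Each full week contributes one Saturday: 193 so far.
The 1 extra day is Friday — none qualify.
Total: 193 + 0 = 193.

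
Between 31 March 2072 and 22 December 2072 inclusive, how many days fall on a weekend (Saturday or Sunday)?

76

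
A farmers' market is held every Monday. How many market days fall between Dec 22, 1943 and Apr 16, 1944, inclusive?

Dec 22, 1943 is a Wednesday.
From Dec 22, 1943 to Apr 16, 1944 is 117 days inclusive.
117 = 7 × 16 + 5, so there are 16 full weeks plus 5 extra days.
Each full week contributes one Monday: 16 so far.
The 5 extra days are Wednesday, Thursday, Friday, Saturday, Sunday — none qualify.
Total: 16 + 0 = 16.

16 Mondays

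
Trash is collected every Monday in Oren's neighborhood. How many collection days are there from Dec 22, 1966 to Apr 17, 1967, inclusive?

17 Mondays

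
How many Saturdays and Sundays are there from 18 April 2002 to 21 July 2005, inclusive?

18 April 2002 is a Thursday.
From 18 April 2002 to 21 July 2005 is 1191 days inclusive.
1191 = 7 × 170 + 1, so there are 170 full weeks plus 1 extra day.
Each full week contributes 2 weekend days (Sat, Sun): 170 × 2 = 340.
The 1 extra day is Thursday — none qualify.
Total: 340 + 0 = 340.

340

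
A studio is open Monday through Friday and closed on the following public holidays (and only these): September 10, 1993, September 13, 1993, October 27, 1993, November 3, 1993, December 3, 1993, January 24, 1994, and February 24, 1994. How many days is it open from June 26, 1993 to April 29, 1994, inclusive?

213 working days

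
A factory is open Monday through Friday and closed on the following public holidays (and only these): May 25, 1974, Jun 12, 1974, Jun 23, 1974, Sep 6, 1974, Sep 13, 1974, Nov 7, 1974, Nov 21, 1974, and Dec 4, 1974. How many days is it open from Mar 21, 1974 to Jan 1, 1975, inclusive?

Mar 21, 1974 is a Thursday.
That's 287 days from start to end, counting both.
287 = 7 × 41, so the span is exactly 41 full weeks.
Each full week contributes 5 weekdays (Mon–Fri): 41 × 5 = 205.
Total: 205.
Holidays: May 25, 1974 (Sat); Jun 12, 1974 (Wed); Jun 23, 1974 (Sun); Sep 6, 1974 (Fri); Sep 13, 1974 (Fri); Nov 7, 1974 (Thu); Nov 21, 1974 (Thu); Dec 4, 1974 (Wed).
6 of the 8 holidays fall on weekdays; the rest are weekends and were already excluded.
Business days: 205 − 6 = 199.

199 working days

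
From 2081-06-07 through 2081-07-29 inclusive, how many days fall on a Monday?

8 Mondays

2081-06-07 is a Saturday.
From 2081-06-07 to 2081-07-29 is 53 days inclusive.
53 = 7 × 7 + 4, so there are 7 full weeks plus 4 extra days.
Each full week contributes one Monday: 7 so far.
The 4 extra days are Sat, Sun, Mon, Tue — 1 of them qualifies.
Total: 7 + 1 = 8.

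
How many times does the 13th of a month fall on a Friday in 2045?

The 13th falls on a Friday when the month's 13th has weekday Fri.
Jan 13 is Fri ✓; Feb 13 is Mon; Mar 13 is Mon; Apr 13 is Thu; May 13 is Sat; Jun 13 is Tue; Jul 13 is Thu; Aug 13 is Sun; Sep 13 is Wed; Oct 13 is Fri ✓; Nov 13 is Mon; Dec 13 is Wed.
Friday the 13ths: Jan, Oct.

2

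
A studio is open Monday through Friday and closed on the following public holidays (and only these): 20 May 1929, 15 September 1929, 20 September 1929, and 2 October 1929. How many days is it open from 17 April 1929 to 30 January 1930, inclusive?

204 working days

17 April 1929 is a Wednesday.
That's 289 days from start to end, counting both.
289 = 7 × 41 + 2, so there are 41 full weeks plus 2 extra days.
Each full week contributes 5 weekdays (Mon–Fri): 41 × 5 = 205.
The 2 extra days are Wed, Thu — 2 of them qualify.
Total: 205 + 2 = 207.
Holidays: 20 May 1929 (Mon); 15 September 1929 (Sun); 20 September 1929 (Fri); 2 October 1929 (Wed).
3 of the 4 holidays fall on weekdays; the rest are weekends and were already excluded.
Business days: 207 − 3 = 204.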